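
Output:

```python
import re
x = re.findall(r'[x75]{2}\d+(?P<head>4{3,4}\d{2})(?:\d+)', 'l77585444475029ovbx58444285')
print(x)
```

This matches exactly 2 of one of [x75], then one or more of a digit; then 3 to 4 of the literal '4', then exactly 2 of a digit (captured as 'head'); then one or more of a digit (non-capturing group).
Scanning left to right: at [1:15] match '77585444475029', group 1 = '44475'; at [18:27] match 'x58444285', group 1 = '44428'.
One capturing group, so `findall` returns just the captured substring from each match — 2 in all.

['44475', '44428']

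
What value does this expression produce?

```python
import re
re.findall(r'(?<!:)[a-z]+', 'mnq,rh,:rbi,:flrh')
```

The negative lookahead/lookbehind blocks any match where the forbidden context is present.
Scanning left to right: at [0:3] → 'mnq'; at [4:6] → 'rh'; at [9:11] → 'bi'; at [14:17] → 'lrh'.
No capturing groups, so `findall` returns the 4 full match strings.

['mnq', 'rh', 'bi', 'lrh']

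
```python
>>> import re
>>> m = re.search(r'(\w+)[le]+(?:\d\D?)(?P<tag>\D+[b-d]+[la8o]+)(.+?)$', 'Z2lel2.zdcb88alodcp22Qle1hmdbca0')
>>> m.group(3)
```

'dcp22Qle1hmdbca0'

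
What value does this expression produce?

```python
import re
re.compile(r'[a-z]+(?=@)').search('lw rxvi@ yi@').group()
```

'rxvi'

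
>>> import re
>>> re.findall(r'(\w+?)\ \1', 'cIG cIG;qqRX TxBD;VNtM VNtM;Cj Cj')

`\1` is not a pattern — it's the concrete string captured by group 1, re-applied verbatim.
`findall` collects group 1 from each match (3 total).

['cIG', 'VNtM', 'Cj']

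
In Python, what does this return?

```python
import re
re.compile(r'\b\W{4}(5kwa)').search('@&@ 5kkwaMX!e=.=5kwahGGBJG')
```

None

The pattern matches a word boundary (`\b`, zero-width); then exactly 4 of a non-word character; then the literal '5k', then the literal 'wa' (captured).
`re.search` scans for the first position where the pattern succeeds.
Here no position works, so the call returns None.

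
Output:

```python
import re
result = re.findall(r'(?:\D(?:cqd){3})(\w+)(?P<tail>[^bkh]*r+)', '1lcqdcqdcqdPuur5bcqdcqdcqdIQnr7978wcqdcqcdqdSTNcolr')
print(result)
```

[('Puur5bcqdcqdcqdIQnr7978wcqdcqcdqdSTNcol', 'r')]

This matches a non-digit, then the literal 'cqd' repeated 3 times (non-capturing group); then one or more of a word character (captured); then zero or more of any character except [bkh], then one or more of a literal 'r' (captured as 'tail').
Scanning left to right: at [1:51] match 'lcqdcqdcqdPuur5bcqdcqdcqdIQnr7978wcqdcqcdqdSTNcolr', groups = ('Puur5bcqdcqdcqdIQnr7978wcqdcqcdqdSTNcol', 'r').
2 groups means the one result is a tuple of 2 captured strings — 1 here.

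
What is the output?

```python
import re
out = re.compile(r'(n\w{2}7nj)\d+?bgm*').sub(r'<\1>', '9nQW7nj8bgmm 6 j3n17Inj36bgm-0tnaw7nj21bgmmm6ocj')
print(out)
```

9<nQW7nj> 6 j3n17Inj36bgm-0t<naw7nj>6ocj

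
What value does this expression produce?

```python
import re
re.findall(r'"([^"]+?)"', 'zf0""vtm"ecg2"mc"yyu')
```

['vtm', 'mc']

Because there's exactly one group, `findall` drops the full match and keeps group 1 from each hit.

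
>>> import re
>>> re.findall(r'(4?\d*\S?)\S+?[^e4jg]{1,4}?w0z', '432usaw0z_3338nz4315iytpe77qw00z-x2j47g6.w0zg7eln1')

['432u', '_']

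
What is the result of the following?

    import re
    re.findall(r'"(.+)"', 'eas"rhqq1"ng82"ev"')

With a single group, `findall` returns only what that group captured — 1 item.

['rhqq1"ng82"ev']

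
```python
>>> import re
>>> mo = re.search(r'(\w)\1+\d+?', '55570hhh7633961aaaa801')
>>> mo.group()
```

After group 1 captures some text, `\1` only succeeds where that same text appears again.
`search` walks the string left to right and returns the first match it finds.
The match spans [0:4] → '5557'.
Captured: group 1 = '5'.

'5557'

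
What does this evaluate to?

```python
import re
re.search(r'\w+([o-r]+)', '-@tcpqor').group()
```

'tcpqor'

The pattern matches one or more of a word character; then one or more of a character in [o-r] (captured).
`re.search` scans for the first position where the pattern succeeds.
The match spans [2:8] → 'tcpqor'.
Captured: group 1 = 'r'.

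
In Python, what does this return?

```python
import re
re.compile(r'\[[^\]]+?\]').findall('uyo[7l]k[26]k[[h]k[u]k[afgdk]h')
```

Walking the string: at [3:7] → '[7l]'; at [8:12] → '[26]'; at [13:17] → '[[h]'; at [18:21] → '[u]'; at [22:29] → '[afgdk]'.
No capturing groups, so `findall` returns the 5 full match strings.

['[7l]', '[26]', '[[h]', '[u]', '[afgdk]']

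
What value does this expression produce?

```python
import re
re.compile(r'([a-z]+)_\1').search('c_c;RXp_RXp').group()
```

A backreference is literal: `\1` must see the identical characters the first group matched.
Unlike `match`, `search` isn't anchored — it looks for the pattern anywhere in the string.
The match spans [0:3] → 'c_c'.
Captured: group 1 = 'c'.

'c_c'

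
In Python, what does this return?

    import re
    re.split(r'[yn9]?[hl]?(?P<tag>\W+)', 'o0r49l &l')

['o0r4', ' &', 'l']

The pattern matches optionally one of [yn9], then optionally one of [hl]; then one or more of a non-word character (captured as 'tag').
Matches to split on: at [4:8] → '9l &'.
Because the pattern has a capturing group, `split` also inserts each captured text between the pieces.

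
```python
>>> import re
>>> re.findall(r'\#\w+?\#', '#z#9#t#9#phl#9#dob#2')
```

['#z#', '#t#', '#phl#', '#dob#']

Since nothing is captured, `findall` lists the 4 matched substrings directly.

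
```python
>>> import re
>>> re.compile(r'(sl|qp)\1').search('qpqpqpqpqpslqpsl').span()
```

The backreference `\1` re-matches whatever the first group consumed, character for character.
`re.search` scans for the first position where the pattern succeeds.
The match spans [0:4] → 'qpqp'.
Captured: group 1 = 'qp'.

(0, 4)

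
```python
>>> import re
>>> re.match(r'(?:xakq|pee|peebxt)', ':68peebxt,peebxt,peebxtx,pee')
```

None

`re.match` won't scan ahead — the pattern has to work from the very first character.
Here the pattern fails at index 0, so the call returns None.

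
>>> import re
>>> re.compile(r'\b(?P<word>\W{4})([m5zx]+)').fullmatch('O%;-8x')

Pattern: a word boundary (`\b`, zero-width); then exactly 4 of a non-word character (captured as 'word'); then one or more of one of [m5zx] (captured).
For `fullmatch`, every character of the input must be accounted for by the pattern.
Here there's no way to consume every character, so the call returns None.

None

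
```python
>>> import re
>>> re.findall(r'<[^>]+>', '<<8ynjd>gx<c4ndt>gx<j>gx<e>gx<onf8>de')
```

['<<8ynjd>', '<c4ndt>', '<j>', '<e>', '<onf8>']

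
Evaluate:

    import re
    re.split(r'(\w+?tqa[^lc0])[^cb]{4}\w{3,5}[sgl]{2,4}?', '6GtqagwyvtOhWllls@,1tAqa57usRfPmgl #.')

Pattern: one or more of a word character (lazy), then the literal 'tqa', then any character except [lc0] (captured); then exactly 4 of any character except [cb], then 3 to 5 of a word character, then 2 to 4 of one of [sgl] (lazy).
Matches to split on: at [0:17] → '6GtqagwyvtOhWllls'.
The group in the pattern means `split` returns the separators' captures alongside the pieces.

['', '6Gtqag', '@,1tAqa57usRfPmgl #.']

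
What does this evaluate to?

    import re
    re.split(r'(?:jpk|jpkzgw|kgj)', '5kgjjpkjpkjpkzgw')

['5', '', '', '', 'zgw']

Alternation isn't longest-match — the leftmost alternative that fits at this position is chosen.
Splitting on the pattern gives 5 pieces.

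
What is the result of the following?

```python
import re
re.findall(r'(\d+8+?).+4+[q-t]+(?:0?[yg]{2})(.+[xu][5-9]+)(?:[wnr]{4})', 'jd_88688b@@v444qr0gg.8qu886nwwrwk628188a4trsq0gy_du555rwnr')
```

Pattern: one or more of a digit, then one or more of a literal '8' (lazy) (captured); then one or more of any character, then one or more of the literal '4', then one or more of a character in [q-t]; then optionally the literal '0', then exactly 2 of one of [yg] (non-capturing group); then one or more of any character, then one of [xu], then one or more of a character in [5-9] (captured); then exactly 4 of one of [wnr] (non-capturing group).
Walking the string: at [3:58] match '88688b@@v444qr0gg.8qu886nwwrwk628188a4trsq0gy_du555rwnr', groups = ('88688', '_du555').
`findall` packs the 2 group values into a tuple for every match.

[('88688', '_du555')]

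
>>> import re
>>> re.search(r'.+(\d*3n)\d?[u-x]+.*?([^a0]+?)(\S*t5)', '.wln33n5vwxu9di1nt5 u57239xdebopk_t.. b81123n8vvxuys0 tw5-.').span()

(0, 19)

The pattern matches one or more of any character; then zero or more of a digit, then the literal '3n' (captured); then optionally a digit, then one or more of a character in [u-x], then zero or more of any character (lazy); then one or more of any character except [a0] (lazy) (captured); then zero or more of a non-whitespace character, then the literal 't5' (captured).
`search` walks the string left to right and returns the first match it finds.
The match spans [0:19] → '.wln33n5vwxu9di1nt5'.
Captured: group 1 = '3n', group 2 = '9', group 3 = 'di1nt5'.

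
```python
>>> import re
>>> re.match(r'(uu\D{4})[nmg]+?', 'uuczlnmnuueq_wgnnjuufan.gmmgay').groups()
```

This matches the literal 'uu', then exactly 4 of a non-digit (captured); then one or more of one of [nmg] (lazy).
With `match`, the pattern is implicitly anchored at the beginning.
The match spans [0:7] → 'uuczlnm'.
Captured: group 1 = 'uuczln'.

('uuczln',)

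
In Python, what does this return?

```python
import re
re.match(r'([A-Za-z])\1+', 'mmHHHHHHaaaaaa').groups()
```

('m',)

The match spans [0:2] → 'mm'.
Captured: group 1 = 'm'.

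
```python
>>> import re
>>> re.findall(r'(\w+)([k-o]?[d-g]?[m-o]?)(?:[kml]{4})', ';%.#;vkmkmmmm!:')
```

Pattern: one or more of a word character (captured); then optionally a character in [k-o], then optionally a character in [d-g], then optionally a character in [m-o] (captured); then exactly 4 of one of [kml] (non-capturing group).
Walking the string: at [5:13] match 'vkmkmmmm', groups = ('vkmk', '').
`findall` packs the 2 group values into a tuple for every match.

[('vkmk', '')]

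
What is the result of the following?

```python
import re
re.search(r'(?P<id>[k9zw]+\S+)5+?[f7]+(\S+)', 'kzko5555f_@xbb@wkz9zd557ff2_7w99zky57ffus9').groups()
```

('kzko5555f_@xbb@wkz9zd557ff2_7w99zky', 'us9')

Pattern: one or more of one of [k9zw], then one or more of a non-whitespace character (captured as 'id'); then one or more of the literal '5' (lazy), then one or more of one of [f7]; then one or more of a non-whitespace character (captured).
Unlike `match`, `search` isn't anchored — it looks for the pattern anywhere in the string.
The match spans [0:42] → 'kzko5555f_@xbb@wkz9zd557ff2_7w99zky57ffus9'.
Captured: group 1 = 'kzko5555f_@xbb@wkz9zd557ff2_7w99zky', group 2 = 'us9'.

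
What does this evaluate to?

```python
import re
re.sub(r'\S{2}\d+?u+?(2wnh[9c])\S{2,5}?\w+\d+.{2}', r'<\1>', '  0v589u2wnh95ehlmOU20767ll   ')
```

Pattern: exactly 2 of a non-whitespace character, then one or more of a digit (lazy), then one or more of the literal 'u' (lazy); then the literal '2w', then the literal 'nh', then one of [9c] (captured); then 2 to 5 of a non-whitespace character (lazy), then one or more of a word character; then one or more of a digit, then exactly 2 of any character.
Matches: at [2:27] → '0v589u2wnh95ehlmOU20767ll'.
Each match is replaced using the text its own group 1 captured.

'  <2wnh9>   '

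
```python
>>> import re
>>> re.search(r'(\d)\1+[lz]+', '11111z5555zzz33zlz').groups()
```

The match spans [0:6] → '11111z'.
Captured: group 1 = '1'.

('1',)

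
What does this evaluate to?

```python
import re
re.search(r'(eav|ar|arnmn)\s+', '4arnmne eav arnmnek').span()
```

(8, 12)

`re.search` scans for the first position where the pattern succeeds.
The match spans [8:12] → 'eav '.
Captured: group 1 = 'eav'.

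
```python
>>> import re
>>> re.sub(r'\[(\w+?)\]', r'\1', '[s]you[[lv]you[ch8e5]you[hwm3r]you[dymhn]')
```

`\1` in the replacement pulls in group 1's text for each match.

'syou[lvyouch8e5youhwm3ryoudymhn'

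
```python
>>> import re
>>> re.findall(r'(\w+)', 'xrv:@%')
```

['xrv']

Pattern: one or more of a word character (captured).
`findall` collects group 1 from the one match (1 total).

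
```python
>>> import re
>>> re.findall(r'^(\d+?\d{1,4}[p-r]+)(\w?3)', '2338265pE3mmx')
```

This matches anchored at the start of the string; then one or more of a digit (lazy), then 1 to 4 of a digit, then one or more of a character in [p-r] (captured); then optionally a word character, then the literal '3' (captured).
Matches: at [0:10] match '2338265pE3', groups = ('2338265p', 'E3').
With 2 capturing groups, `findall` returns a 2-tuple per match.

[('2338265p', 'E3')]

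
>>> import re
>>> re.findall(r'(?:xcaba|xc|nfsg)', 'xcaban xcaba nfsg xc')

Alternation isn't longest-match — the leftmost alternative that fits at this position is chosen.
No capturing groups, so `findall` returns the 4 full match strings.

['xcaba', 'xcaba', 'nfsg', 'xc']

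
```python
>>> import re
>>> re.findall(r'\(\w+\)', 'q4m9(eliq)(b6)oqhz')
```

With no groups in the pattern, `findall` gives back each whole match — 2 here.

['(eliq)', '(b6)']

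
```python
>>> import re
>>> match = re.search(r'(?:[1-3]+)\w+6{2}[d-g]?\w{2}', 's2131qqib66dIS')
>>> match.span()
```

(1, 14)

The match spans [1:14] → '2131qqib66dIS'.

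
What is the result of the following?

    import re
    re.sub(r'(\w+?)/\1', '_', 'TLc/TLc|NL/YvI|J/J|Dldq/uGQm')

The backreference `\1` re-matches whatever the first group consumed, character for character.
Each match is replaced by '_'.

'_|NL/YvI|_|Dldq/uGQm'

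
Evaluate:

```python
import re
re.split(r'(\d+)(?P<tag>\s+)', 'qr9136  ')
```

['qr', '9136', '  ', '']

The group in the pattern means `split` returns the separators' captures alongside the pieces.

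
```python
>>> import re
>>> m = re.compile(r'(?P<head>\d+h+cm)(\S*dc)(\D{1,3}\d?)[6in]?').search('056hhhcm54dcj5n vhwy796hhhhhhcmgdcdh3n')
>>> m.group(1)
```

'056hhhcm'

The pattern matches one or more of a digit, then one or more of the literal 'h', then the literal 'cm' (captured as 'head'); then zero or more of a non-whitespace character, then the literal 'dc' (captured); then 1 to 3 of a non-digit, then optionally a digit (captured); then optionally one of [6in].
`re.search` tries every starting position until one works.
The match spans [0:15] → '056hhhcm54dcj5n'.
Captured: group 1 = '056hhhcm', group 2 = '54dc', group 3 = 'j5'.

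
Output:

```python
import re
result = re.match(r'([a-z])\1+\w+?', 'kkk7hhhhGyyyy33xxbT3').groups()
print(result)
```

`\1` is not a pattern — it's the concrete string captured by group 1, re-applied verbatim.
`re.match` won't scan ahead — the pattern has to work from the very first character.
The match spans [0:4] → 'kkk7'.
Captured: group 1 = 'k'.

('k',)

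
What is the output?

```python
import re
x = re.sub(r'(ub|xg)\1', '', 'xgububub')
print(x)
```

After group 1 captures some text, `\1` only succeeds where that same text appears again.
Matches: at [2:6] → 'ubub'.
Each match is replaced by ''.

xgub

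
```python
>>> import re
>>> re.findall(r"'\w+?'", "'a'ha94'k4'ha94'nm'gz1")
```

["'a'", "'k4'", "'nm'"]

Walking the string: at [0:3] → "'a'"; at [7:11] → "'k4'"; at [15:19] → "'nm'".
With no groups in the pattern, `findall` gives back each whole match — 3 here.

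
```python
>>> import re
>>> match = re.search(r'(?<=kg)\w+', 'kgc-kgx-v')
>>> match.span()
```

(2, 3)

Lookahead/lookbehind check context without consuming it, so the matched span excludes the asserted characters.
The match spans [2:3] → 'c'.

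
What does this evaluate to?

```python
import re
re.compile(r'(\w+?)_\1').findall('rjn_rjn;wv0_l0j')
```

['rjn']

The backreference `\1` re-matches whatever the first group consumed, character for character.
Because there's exactly one group, `findall` drops the full match and keeps group 1 from the one hit.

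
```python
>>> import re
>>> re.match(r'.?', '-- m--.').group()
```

'-'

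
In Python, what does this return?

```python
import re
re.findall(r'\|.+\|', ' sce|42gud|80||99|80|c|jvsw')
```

['|42gud|80||99|80|c|']

Matches: at [4:23] → '|42gud|80||99|80|c|'.
With no groups in the pattern, `findall` gives back each whole match — 1 here.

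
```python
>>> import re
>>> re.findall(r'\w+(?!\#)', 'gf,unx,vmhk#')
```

`(?!…)`/`(?<!…)` only lets a position through if the neighbouring text does NOT match; no characters are consumed.
With no groups in the pattern, `findall` gives back each whole match — 3 here.

['gf', 'unx', 'vmh']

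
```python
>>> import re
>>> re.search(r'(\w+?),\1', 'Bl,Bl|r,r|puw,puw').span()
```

(0, 5)

A backreference is literal: `\1` must see the identical characters the first group matched.
`re.search` tries every starting position until one works.
The match spans [0:5] → 'Bl,Bl'.
Captured: group 1 = 'Bl'.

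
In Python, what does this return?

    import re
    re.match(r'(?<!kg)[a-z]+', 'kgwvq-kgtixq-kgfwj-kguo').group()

`re.match` only tries the pattern at the start of the string.
The match spans [0:5] → 'kgwvq'.

'kgwvq'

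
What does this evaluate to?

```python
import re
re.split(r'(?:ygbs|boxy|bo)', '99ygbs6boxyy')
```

['99', '6', 'y']

Branches in `(...|...)` are attempted left-to-right; the first branch that allows the whole pattern to succeed is taken.
The string is cut at each match, leaving 3 pieces.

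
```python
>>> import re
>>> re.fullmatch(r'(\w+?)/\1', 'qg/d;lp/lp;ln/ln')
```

None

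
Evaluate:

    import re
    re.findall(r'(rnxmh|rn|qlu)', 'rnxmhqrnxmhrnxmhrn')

['rnxmh', 'rnxmh', 'rnxmh', 'rn']

`|` is ordered: at each position the engine commits to the first alternative that works.
With a single group, `findall` returns only what that group captured — 4 items.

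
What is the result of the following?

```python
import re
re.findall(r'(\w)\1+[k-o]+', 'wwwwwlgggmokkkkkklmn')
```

A backreference is literal: `\1` must see the identical characters the first group matched.
Scanning left to right: at [0:6] match 'wwwwwl', group 1 = 'w'; at [6:20] match 'gggmokkkkkklmn', group 1 = 'g'.
With a single group, `findall` returns only what that group captured — 2 items.

['w', 'g']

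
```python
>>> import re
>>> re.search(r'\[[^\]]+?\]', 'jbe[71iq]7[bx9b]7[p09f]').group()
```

`re.search` scans for the first position where the pattern succeeds.
The match spans [3:9] → '[71iq]'.

'[71iq]'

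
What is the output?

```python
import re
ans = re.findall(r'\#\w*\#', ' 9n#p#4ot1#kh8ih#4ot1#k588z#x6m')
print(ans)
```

['#p#', '#kh8ih#', '#k588z#']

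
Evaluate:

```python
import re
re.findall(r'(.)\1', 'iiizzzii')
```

`\1` is not a pattern — it's the concrete string captured by group 1, re-applied verbatim.
Matches: at [0:2] match 'ii', group 1 = 'i'; at [3:5] match 'zz', group 1 = 'z'; at [6:8] match 'ii', group 1 = 'i'.
`findall` collects group 1 from each match (3 total).

['i', 'z', 'i']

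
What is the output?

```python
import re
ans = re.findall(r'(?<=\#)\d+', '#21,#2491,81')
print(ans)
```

['21', '2491']

Because the assertion is zero-width, the text it checks is not consumed and won't appear in the result.
Matches: at [1:3] → '21'; at [5:9] → '2491'.
Since nothing is captured, `findall` lists the 2 matched substrings directly.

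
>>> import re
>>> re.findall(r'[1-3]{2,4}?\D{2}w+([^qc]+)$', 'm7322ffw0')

['0']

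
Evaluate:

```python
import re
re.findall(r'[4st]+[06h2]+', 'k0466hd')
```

The pattern matches one or more of one of [4st]; then one or more of one of [06h2].
Matches: at [2:6] → '466h'.
With no groups in the pattern, `findall` gives back each whole match — 1 here.

['466h']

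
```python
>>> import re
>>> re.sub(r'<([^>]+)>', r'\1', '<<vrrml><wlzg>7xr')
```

Matches: at [0:8] → '<<vrrml>'; at [8:14] → '<wlzg>'.
Each match is replaced using the text its own group 1 captured.

'<vrrmlwlzg7xr'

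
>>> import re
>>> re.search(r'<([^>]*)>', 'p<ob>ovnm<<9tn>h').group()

'<ob>'

The match spans [1:5] → '<ob>'.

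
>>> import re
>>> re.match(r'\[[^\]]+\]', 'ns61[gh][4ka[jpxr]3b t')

`re.match` only tries the pattern at the start of the string.
Here the string doesn't start with a match, so the call returns None.

None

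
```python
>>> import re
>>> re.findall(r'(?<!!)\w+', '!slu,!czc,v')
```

A negative assertion filters positions out without eating any characters.
Since nothing is captured, `findall` lists the 3 matched substrings directly.

['lu', 'zc', 'v']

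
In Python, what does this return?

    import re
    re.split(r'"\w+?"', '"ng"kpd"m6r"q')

Matches to split on: at [0:4] → '"ng"'; at [7:12] → '"m6r"'.
The string is cut at each match, leaving 3 pieces.

['', 'kpd', 'q']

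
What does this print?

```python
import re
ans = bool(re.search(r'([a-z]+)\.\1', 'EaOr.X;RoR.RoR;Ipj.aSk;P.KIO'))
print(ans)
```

False

A backreference is literal: `\1` must see the identical characters the first group matched.
`re.search` scans for the first position where the pattern succeeds.
Here nothing in the string fits, so the call returns None, and `bool(None)` is False.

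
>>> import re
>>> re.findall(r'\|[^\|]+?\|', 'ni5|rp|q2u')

`findall` yields the raw match text (1 of them) because the pattern has no groups.

['|rp|']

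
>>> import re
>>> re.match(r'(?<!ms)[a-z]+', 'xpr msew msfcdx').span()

(0, 3)

Because the assertion is negative and zero-width, positions next to the forbidden text are skipped.
With `match`, the pattern is implicitly anchored at the beginning.
The match spans [0:3] → 'xpr'.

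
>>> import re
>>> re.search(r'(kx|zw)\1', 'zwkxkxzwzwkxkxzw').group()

`\1` is not a pattern — it's the concrete string captured by group 1, re-applied verbatim.
`search` walks the string left to right and returns the first match it finds.
The match spans [2:6] → 'kxkx'.
Captured: group 1 = 'kx'.

'kxkx'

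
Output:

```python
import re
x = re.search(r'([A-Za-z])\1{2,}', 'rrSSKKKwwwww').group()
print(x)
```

`\1` has to match the exact text group 1 already captured.
Unlike `match`, `search` isn't anchored — it looks for the pattern anywhere in the string.
The match spans [4:7] → 'KKK'.
Captured: group 1 = 'K'.

KKK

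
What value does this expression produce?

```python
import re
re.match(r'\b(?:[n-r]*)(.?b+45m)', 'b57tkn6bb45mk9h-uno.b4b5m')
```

The pattern matches a word boundary (`\b`, zero-width); then zero or more of a character in [n-r] (non-capturing group); then optionally any character, then one or more of a literal 'b', then the literal '45m' (captured).
With `match`, the pattern is implicitly anchored at the beginning.
Here the pattern fails at index 0, so the call returns None.

None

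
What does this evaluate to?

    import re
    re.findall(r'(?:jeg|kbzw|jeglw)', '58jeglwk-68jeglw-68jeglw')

['jeg', 'jeg', 'jeg']

Branches in `(...|...)` are attempted left-to-right; the first branch that allows the whole pattern to succeed is taken.
Matches: at [2:5] → 'jeg'; at [11:14] → 'jeg'; at [19:22] → 'jeg'.
No capturing groups, so `findall` returns the 3 full match strings.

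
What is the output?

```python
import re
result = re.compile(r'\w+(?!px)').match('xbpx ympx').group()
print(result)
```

xbpx

With `match`, the pattern is implicitly anchored at the beginning.
The match spans [0:4] → 'xbpx'.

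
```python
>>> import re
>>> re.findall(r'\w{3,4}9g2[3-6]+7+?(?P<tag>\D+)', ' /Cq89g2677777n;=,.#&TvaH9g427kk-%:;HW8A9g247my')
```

The pattern matches 3 to 4 of a word character, then the literal '9g2'; then one or more of a character in [3-6], then one or more of a literal '7' (lazy); then one or more of a non-digit (captured as 'tag').
Walking the string: at [2:25] match 'Cq89g2677777n;=,.#&TvaH', group 1 = 'n;=,.#&TvaH'; at [36:47] match 'HW8A9g247my', group 1 = 'my'.
One capturing group, so `findall` returns just the captured substring from each match — 2 in all.

['n;=,.#&TvaH', 'my']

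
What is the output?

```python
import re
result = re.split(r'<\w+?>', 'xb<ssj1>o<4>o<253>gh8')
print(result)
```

['xb', 'o', 'o', 'gh8']

Matches to split on: at [2:8] → '<ssj1>'; at [9:12] → '<4>'; at [13:18] → '<253>'.
The string is cut at each match, leaving 4 pieces.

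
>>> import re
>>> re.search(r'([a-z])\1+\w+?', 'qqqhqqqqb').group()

'qqqh'

`\1` has to match the exact text group 1 already captured.
`re.search` tries every starting position until one works.
The match spans [0:4] → 'qqqh'.
Captured: group 1 = 'q'.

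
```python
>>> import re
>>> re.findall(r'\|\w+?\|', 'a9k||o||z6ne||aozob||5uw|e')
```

With no groups in the pattern, `findall` gives back each whole match — 4 here.

['|o|', '|z6ne|', '|aozob|', '|5uw|']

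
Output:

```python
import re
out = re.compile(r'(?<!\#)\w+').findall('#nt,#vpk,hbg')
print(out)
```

['t', 'pk', 'hbg']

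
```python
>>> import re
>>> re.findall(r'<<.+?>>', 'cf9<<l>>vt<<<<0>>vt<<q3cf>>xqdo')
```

Lazy quantifiers expand one character at a time until the remainder of the pattern can match.
Scanning left to right: at [3:8] → '<<l>>'; at [10:17] → '<<<<0>>'; at [19:27] → '<<q3cf>>'.
Since nothing is captured, `findall` lists the 3 matched substrings directly.

['<<l>>', '<<<<0>>', '<<q3cf>>']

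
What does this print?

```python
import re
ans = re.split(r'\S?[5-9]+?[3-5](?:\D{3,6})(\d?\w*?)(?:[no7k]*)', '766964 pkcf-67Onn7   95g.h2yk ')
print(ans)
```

['', '6', 'Onn7   ', '2', 'yk ']

The `?` after the quantifier makes it lazy — it takes as little as possible before letting the rest of the pattern try.
`re.split` interleaves the captured-group text with the surrounding fragments.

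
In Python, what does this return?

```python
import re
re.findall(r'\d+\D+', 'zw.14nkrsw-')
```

['14nkrsw-']

`findall` yields the raw match text (1 of them) because the pattern has no groups.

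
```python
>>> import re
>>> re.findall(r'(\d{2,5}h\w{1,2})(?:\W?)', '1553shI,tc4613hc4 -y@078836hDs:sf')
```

['4613hc4', '78836hDs']

The pattern matches 2 to 5 of a digit, then a literal 'h', then 1 to 2 of a word character (captured); then optionally a non-word character (non-capturing group).
Because there's exactly one group, `findall` drops the full match and keeps group 1 from each hit.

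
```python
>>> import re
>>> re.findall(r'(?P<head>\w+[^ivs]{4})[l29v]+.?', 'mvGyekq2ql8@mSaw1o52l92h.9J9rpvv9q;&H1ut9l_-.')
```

This matches one or more of a word character, then exactly 4 of any character except [ivs] (captured as 'head'); then one or more of one of [l29v], then optionally any character.
Scanning left to right: at [0:11] match 'mvGyekq2ql8', group 1 = 'mvGyekq2q'; at [12:29] match 'mSaw1o52l92h.9J9r', group 1 = 'mSaw1o52l92h.9J'; at [36:43] match 'H1ut9l_', group 1 = 'H1ut9'.
`findall` collects group 1 from each match (3 total).

['mvGyekq2q', 'mSaw1o52l92h.9J', 'H1ut9']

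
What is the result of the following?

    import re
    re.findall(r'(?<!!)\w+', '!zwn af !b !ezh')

`(?!…)`/`(?<!…)` only lets a position through if the neighbouring text does NOT match; no characters are consumed.
`findall` yields the raw match text (3 of them) because the pattern has no groups.

['wn', 'af', 'zh']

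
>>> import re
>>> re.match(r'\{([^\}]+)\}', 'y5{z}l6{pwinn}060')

`re.match` only tries the pattern at the start of the string.
Here the string doesn't start with a match, so the call returns None.

None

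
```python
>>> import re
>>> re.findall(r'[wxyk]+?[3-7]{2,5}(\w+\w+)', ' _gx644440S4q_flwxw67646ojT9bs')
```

['0S4q_flwxw67646ojT9bs']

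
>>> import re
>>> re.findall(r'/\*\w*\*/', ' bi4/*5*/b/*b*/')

No capturing groups, so `findall` returns the 2 full match strings.

['/*5*/', '/*b*/']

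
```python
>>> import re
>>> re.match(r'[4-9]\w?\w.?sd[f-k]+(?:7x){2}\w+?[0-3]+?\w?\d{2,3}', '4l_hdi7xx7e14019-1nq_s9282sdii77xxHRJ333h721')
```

`re.match` only tries the pattern at the start of the string.
Here the pattern fails at index 0, so the call returns None.

None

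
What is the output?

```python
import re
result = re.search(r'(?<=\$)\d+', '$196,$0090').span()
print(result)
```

The lookaround is zero-width — it requires the adjacent text to match without consuming it, so the asserted text isn't part of the match.
`search` walks the string left to right and returns the first match it finds.
The match spans [1:4] → '196'.

(1, 4)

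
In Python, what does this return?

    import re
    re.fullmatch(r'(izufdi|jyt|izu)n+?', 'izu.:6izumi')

`re.fullmatch` requires the pattern to consume the entire string.
Here the string isn't matched end-to-end, so the call returns None.

None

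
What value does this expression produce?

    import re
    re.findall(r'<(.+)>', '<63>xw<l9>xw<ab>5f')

Because there's exactly one group, `findall` drops the full match and keeps group 1 from the one hit.

['63>xw<l9>xw<ab']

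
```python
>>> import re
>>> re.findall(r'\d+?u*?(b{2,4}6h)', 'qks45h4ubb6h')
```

This matches one or more of a digit (lazy), then zero or more of the literal 'u' (lazy); then 2 to 4 of the literal 'b', then the literal '6h' (captured).
Matches: at [6:12] match '4ubb6h', group 1 = 'bb6h'.
Because there's exactly one group, `findall` drops the full match and keeps group 1 from the one hit.

['bb6h']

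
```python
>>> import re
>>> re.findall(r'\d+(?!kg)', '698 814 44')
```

A negative assertion filters positions out without eating any characters.
No capturing groups, so `findall` returns the 3 full match strings.

['698', '814', '44']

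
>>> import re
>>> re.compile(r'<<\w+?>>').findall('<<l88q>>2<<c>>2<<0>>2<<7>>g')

`findall` yields the raw match text (4 of them) because the pattern has no groups.

['<<l88q>>', '<<c>>', '<<0>>', '<<7>>']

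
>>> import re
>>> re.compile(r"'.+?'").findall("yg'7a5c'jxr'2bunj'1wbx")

A `+?`/`*?`/`{m,n}?` starts at its minimum and grows only as far as needed for what follows to match.
Matches: at [2:8] → "'7a5c'"; at [11:18] → "'2bunj'".
No capturing groups, so `findall` returns the 2 full match strings.

["'7a5c'", "'2bunj'"]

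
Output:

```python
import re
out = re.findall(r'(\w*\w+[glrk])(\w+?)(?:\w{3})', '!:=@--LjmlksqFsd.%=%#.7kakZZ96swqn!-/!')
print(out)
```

`findall` packs the 2 group values into a tuple for every match.

[('Ljmlk', 's'), ('7kak', 'Z')]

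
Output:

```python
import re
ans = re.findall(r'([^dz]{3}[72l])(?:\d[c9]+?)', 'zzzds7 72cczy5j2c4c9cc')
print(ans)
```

['s7 7']

The pattern matches exactly 3 of any character except [dz], then one of [72l] (captured); then a digit, then one or more of one of [c9] (lazy) (non-capturing group).
Matches: at [4:10] match 's7 72c', group 1 = 's7 7'.
With a single group, `findall` returns only what that group captured — 1 item.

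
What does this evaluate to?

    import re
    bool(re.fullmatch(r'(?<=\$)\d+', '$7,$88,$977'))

False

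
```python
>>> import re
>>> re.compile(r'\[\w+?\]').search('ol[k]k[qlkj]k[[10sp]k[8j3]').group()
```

'[k]'

The match spans [2:5] → '[k]'.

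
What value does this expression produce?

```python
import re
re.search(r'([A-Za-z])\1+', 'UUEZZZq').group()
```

A backreference is literal: `\1` must see the identical characters the first group matched.
`re.search` scans for the first position where the pattern succeeds.
The match spans [0:2] → 'UU'.
Captured: group 1 = 'U'.

'UU'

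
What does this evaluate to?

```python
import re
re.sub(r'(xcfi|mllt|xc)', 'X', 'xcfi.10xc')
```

'X.10X'

`|` is ordered: at each position the engine commits to the first alternative that works.
Matches: at [0:4] → 'xcfi'; at [7:9] → 'xc'.
Each match is replaced by 'X'.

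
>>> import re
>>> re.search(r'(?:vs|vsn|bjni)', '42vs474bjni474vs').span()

(2, 4)

Unlike `match`, `search` isn't anchored — it looks for the pattern anywhere in the string.
The match spans [2:4] → 'vs'.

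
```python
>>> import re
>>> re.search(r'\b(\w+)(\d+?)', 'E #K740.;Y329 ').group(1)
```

'K74'

The match spans [3:7] → 'K740'.
Captured: group 1 = 'K74', group 2 = '0'.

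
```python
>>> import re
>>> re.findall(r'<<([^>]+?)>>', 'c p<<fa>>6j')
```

['fa']

Walking the string: at [3:9] match '<<fa>>', group 1 = 'fa'.
With a single group, `findall` returns only what that group captured — 1 item.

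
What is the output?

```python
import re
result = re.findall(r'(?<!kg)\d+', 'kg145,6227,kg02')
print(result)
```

The negative lookaround is zero-width — it rules out positions where the adjacent text would match, without consuming anything.
With no groups in the pattern, `findall` gives back each whole match — 3 here.

['45', '6227', '2']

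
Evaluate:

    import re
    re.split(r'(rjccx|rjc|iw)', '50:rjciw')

['50:', 'rjc', '', 'iw', '']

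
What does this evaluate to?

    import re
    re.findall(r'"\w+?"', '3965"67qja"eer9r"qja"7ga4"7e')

Matches: at [4:11] → '"67qja"'; at [16:21] → '"qja"'.
Since nothing is captured, `findall` lists the 2 matched substrings directly.

['"67qja"', '"qja"']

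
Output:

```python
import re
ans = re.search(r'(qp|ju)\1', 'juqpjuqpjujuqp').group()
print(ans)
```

`\1` has to match the exact text group 1 already captured.
Unlike `match`, `search` isn't anchored — it looks for the pattern anywhere in the string.
The match spans [8:12] → 'juju'.
Captured: group 1 = 'ju'.

juju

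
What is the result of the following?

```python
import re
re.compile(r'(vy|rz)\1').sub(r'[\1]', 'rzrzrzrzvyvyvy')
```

`\1` has to match the exact text group 1 already captured.
Matches: at [0:4] → 'rzrz'; at [4:8] → 'rzrz'; at [8:12] → 'vyvy'.
The replacement refers to a captured group, so each match is rewritten using its own captured text.

'[rz][rz][vy]vy'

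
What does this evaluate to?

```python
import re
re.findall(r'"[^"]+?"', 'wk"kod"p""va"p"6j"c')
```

`findall` yields the raw match text (3 of them) because the pattern has no groups.

['"kod"', '"va"', '"6j"']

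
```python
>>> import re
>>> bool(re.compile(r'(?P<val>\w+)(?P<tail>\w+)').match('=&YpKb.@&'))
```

False

`re.match` won't scan ahead — the pattern has to work from the very first character.
Here the pattern fails at index 0, so the call returns None, and `bool(None)` is False.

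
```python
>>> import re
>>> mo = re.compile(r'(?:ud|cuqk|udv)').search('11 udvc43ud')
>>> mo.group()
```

Alternation tries branches left to right and keeps the first one that lets the overall match succeed at that position.
`search` walks the string left to right and returns the first match it finds.
The match spans [3:5] → 'ud'.

'ud'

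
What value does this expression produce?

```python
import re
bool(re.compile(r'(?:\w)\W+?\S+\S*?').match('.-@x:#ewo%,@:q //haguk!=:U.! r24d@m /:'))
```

False

`match` is anchored at position 0; if the pattern doesn't fit there, it returns None.
Here the string doesn't start with a match, so the call returns None, and `bool(None)` is False.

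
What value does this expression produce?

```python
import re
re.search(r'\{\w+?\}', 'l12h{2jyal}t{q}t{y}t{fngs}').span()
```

`search` walks the string left to right and returns the first match it finds.
The match spans [4:11] → '{2jyal}'.

(4, 11)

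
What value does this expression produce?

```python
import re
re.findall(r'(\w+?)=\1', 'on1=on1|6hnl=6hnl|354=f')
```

After group 1 captures some text, `\1` only succeeds where that same text appears again.
Scanning left to right: at [0:7] match 'on1=on1', group 1 = 'on1'; at [8:17] match '6hnl=6hnl', group 1 = '6hnl'.
`findall` collects group 1 from each match (2 total).

['on1', '6hnl']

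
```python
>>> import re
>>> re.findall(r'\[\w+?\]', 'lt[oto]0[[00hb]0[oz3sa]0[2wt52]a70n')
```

Scanning left to right: at [2:7] → '[oto]'; at [9:15] → '[00hb]'; at [16:23] → '[oz3sa]'; at [24:31] → '[2wt52]'.
No capturing groups, so `findall` returns the 4 full match strings.

['[oto]', '[00hb]', '[oz3sa]', '[2wt52]']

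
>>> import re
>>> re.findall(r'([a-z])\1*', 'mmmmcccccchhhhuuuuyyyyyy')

['m', 'c', 'h', 'u', 'y']

After group 1 captures some text, `\1` only succeeds where that same text appears again.
`findall` collects group 1 from each match (5 total).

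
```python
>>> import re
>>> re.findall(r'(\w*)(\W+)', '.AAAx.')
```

This matches zero or more of a word character (captured); then one or more of a non-word character (captured).
2 groups means each result is a tuple of 2 captured strings — 2 here.

[('', '.'), ('AAAx', '.')]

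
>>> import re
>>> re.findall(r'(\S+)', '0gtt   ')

Pattern: one or more of a non-whitespace character (captured).
Scanning left to right: at [0:4] match '0gtt', group 1 = '0gtt'.
`findall` collects group 1 from the one match (1 total).

['0gtt']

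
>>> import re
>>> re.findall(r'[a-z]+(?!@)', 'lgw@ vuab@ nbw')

['lg', 'vua', 'nbw']

The negative lookaround is zero-width — it rules out positions where the adjacent text would match, without consuming anything.
Walking the string: at [0:2] → 'lg'; at [5:8] → 'vua'; at [11:14] → 'nbw'.
`findall` yields the raw match text (3 of them) because the pattern has no groups.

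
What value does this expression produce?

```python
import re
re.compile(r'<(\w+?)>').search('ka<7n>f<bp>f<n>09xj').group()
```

'<7n>'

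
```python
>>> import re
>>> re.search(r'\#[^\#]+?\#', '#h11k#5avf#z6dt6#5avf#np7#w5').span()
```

`re.search` tries every starting position until one works.
The match spans [0:6] → '#h11k#'.

(0, 6)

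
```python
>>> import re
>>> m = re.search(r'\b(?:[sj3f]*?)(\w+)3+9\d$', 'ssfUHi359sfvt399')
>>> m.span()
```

(0, 16)

Pattern: a word boundary (`\b`, zero-width); then zero or more of one of [sj3f] (lazy) (non-capturing group); then one or more of a word character (captured); then one or more of the literal '3', then the literal '9', then a digit; then anchored at the end.
`re.search` scans for the first position where the pattern succeeds.
The match spans [0:16] → 'ssfUHi359sfvt399'.
Captured: group 1 = 'ssfUHi359sfvt'.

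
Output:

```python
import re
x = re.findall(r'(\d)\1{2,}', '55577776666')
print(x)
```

A backreference is literal: `\1` must see the identical characters the first group matched.
Walking the string: at [0:3] match '555', group 1 = '5'; at [3:7] match '7777', group 1 = '7'; at [7:11] match '6666', group 1 = '6'.
One capturing group, so `findall` returns just the captured substring from each match — 3 in all.

['5', '7', '6']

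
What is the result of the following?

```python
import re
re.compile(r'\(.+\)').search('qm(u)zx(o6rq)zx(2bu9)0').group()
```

'(u)zx(o6rq)zx(2bu9)'

`re.search` tries every starting position until one works.
The match spans [2:21] → '(u)zx(o6rq)zx(2bu9)'.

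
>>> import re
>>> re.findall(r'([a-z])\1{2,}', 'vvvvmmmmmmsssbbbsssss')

`\1` is not a pattern — it's the concrete string captured by group 1, re-applied verbatim.
Matches: at [0:4] match 'vvvv', group 1 = 'v'; at [4:10] match 'mmmmmm', group 1 = 'm'; at [10:13] match 'sss', group 1 = 's'; at [13:16] match 'bbb', group 1 = 'b'; at [16:21] match 'sssss', group 1 = 's'.
`findall` collects group 1 from each match (5 total).

['v', 'm', 's', 'b', 's']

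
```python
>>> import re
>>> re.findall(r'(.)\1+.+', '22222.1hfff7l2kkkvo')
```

['2']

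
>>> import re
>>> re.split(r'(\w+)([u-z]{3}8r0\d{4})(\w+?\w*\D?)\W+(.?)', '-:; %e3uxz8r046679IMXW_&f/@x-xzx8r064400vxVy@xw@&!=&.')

['-:; %', 'e3', 'uxz8r04667', '9IMXW_', 'f', '/@x-xzx8r064400vxVy@xw@&!=&.']

Pattern: one or more of a word character (captured); then exactly 3 of a character in [u-z], then the literal '8r0', then exactly 4 of a digit (captured); then one or more of a word character (lazy), then zero or more of a word character, then optionally a non-digit (captured); then one or more of a non-word character; then optionally any character (captured).
Matches to split on: at [5:25] → 'e3uxz8r046679IMXW_&f'.
The group in the pattern means `split` returns the separators' captures alongside the pieces.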